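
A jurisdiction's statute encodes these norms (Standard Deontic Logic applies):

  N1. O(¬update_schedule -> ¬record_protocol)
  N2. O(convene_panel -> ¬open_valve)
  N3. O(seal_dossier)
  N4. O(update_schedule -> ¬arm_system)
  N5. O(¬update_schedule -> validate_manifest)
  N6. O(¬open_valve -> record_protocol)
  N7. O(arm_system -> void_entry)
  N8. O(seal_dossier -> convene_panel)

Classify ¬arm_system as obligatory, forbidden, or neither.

Premise 3 gives O(seal_dossier).
From O(seal_dossier) and premise 8, O(seal_dossier -> convene_panel), we obtain O(convene_panel).
Applying K to premise 2 (O(convene_panel -> ¬open_valve)) and O(convene_panel) yields O(¬open_valve).
Applying K to premise 6 (O(¬open_valve -> record_protocol)) and O(¬open_valve) yields O(record_protocol).
Premise 1, O(¬update_schedule -> ¬record_protocol), contraposes to O(record_protocol -> update_schedule); with O(record_protocol) we get O(update_schedule).
With premise 4, O(update_schedule -> ¬arm_system), the K-axiom yields O(¬arm_system).
Premises 5, 7 do not contribute to this derivation.
Hence ¬arm_system is obligatory.

Obligatory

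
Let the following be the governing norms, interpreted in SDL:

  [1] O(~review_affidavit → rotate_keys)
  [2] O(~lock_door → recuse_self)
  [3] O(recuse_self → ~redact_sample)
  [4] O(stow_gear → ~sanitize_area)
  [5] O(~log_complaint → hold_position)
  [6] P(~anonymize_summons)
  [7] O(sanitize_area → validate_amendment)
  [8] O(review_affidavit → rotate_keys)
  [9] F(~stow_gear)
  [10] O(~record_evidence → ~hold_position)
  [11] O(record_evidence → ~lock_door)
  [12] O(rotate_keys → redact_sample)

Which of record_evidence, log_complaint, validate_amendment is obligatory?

log_complaint

Premises 1 and 8 cover both cases: O(~review_affidavit → rotate_keys) and O(review_affidavit → rotate_keys). Since ~review_affidavit ∨ review_affidavit is a tautology, O(rotate_keys) follows.
With premise 12, O(rotate_keys → redact_sample), the K-axiom yields O(redact_sample).
The contrapositive of premise 3 (O(recuse_self → ~redact_sample)) is O(redact_sample → ~recuse_self), and O(redact_sample) is already established, so O(~recuse_self).
Premise 2, O(~lock_door → recuse_self), contraposes to O(~recuse_self → lock_door); with O(~recuse_self) we get O(lock_door).
Premise 11 is O(record_evidence → ~lock_door); contrapositively O(lock_door → ~record_evidence). Since O(lock_door) holds, K gives O(~record_evidence).
From O(~record_evidence) and premise 10, O(~record_evidence → ~hold_position), we obtain O(~hold_position).
Premise 5, O(~log_complaint → hold_position), contraposes to O(~hold_position → log_complaint); with O(~hold_position) we get O(log_complaint).
So O(log_complaint) holds — log_complaint is obligatory. None of the other listed options is made obligatory by any chain of premises.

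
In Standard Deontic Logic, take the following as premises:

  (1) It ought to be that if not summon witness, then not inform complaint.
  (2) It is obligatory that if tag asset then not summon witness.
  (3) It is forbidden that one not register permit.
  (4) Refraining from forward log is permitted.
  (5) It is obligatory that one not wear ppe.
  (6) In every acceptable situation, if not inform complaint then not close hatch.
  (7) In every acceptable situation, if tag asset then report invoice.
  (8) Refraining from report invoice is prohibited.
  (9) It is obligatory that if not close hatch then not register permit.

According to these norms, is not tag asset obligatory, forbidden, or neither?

Obligatory

F(¬register_permit) at premise 3 means O(register_permit).
The contrapositive of premise 9 (O(¬close_hatch → ¬register_permit)) is O(register_permit → close_hatch), and O(register_permit) is already established, so O(close_hatch).
Premise 6, O(¬inform_complaint → ¬close_hatch), contraposes to O(close_hatch → inform_complaint); with O(close_hatch) we get O(inform_complaint).
Premise 1, O(¬summon_witness → ¬inform_complaint), contraposes to O(inform_complaint → summon_witness); with O(inform_complaint) we get O(summon_witness).
The contrapositive of premise 2 (O(tag_asset → ¬summon_witness)) is O(summon_witness → ¬tag_asset), and O(summon_witness) is already established, so O(¬tag_asset).
Premises 4, 5, 7, 8 do not contribute to this derivation.
Hence ¬tag_asset is obligatory.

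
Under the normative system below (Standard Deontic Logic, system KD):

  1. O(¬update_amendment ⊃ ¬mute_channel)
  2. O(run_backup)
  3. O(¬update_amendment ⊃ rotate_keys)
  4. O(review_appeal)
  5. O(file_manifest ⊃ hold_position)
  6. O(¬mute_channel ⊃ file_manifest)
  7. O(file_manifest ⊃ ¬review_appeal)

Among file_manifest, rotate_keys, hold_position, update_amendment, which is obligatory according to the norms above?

Premise 4 gives O(review_appeal).
Premise 7 is O(file_manifest ⊃ ¬review_appeal); contrapositively O(review_appeal ⊃ ¬file_manifest). Since O(review_appeal) holds, K gives O(¬file_manifest).
Premise 6, O(¬mute_channel ⊃ file_manifest), contraposes to O(¬file_manifest ⊃ mute_channel); with O(¬file_manifest) we get O(mute_channel).
Premise 1 is O(¬update_amendment ⊃ ¬mute_channel); contrapositively O(mute_channel ⊃ update_amendment). Since O(mute_channel) holds, K gives O(update_amendment).
So O(update_amendment) holds — update_amendment is obligatory. None of the other listed options is made obligatory by any chain of premises.

update_amendment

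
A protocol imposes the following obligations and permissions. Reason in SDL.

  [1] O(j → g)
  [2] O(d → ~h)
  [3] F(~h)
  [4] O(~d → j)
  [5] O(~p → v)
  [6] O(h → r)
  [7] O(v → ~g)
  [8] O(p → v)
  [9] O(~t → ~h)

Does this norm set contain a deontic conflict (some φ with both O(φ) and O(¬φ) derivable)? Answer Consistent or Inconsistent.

Inconsistent

By case analysis on ~p: premise 5 gives O(~p → v) and premise 8 gives O(p → v), so O(v) either way.
Premise 7 is O(v → ~g); since O(v), deontic closure gives O(~g).
Premise 1 is O(j → g); contrapositively O(~g → ~j). Since O(~g) holds, K gives O(~j).
The contrapositive of premise 4 (O(~d → j)) is O(~j → d), and O(~j) is already established, so O(d).
Premise 2 is O(d → ~h); since O(d), deontic closure gives O(~h).
However, F(~h) at premise 3 amounts to O(h).
We now have both O(~h) and O(h) — h is simultaneously obligatory and forbidden, violating the D-axiom.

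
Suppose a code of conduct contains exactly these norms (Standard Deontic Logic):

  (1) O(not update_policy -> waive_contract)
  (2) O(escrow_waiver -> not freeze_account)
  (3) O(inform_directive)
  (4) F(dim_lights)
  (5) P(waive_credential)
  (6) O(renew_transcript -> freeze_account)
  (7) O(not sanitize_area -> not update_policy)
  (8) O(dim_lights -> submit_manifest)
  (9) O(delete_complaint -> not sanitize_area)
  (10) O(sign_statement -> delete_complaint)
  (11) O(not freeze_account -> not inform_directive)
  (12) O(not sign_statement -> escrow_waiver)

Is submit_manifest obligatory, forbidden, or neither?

Premise 8 is O(dim_lights -> submit_manifest), but O(dim_lights) is not derivable from the premises, so it does not yield O(submit_manifest).
No premise or chain of K-axiom applications forces O(submit_manifest), and none forces O(not submit_manifest). So submit_manifest is neither obligatory nor forbidden under these norms.

Neither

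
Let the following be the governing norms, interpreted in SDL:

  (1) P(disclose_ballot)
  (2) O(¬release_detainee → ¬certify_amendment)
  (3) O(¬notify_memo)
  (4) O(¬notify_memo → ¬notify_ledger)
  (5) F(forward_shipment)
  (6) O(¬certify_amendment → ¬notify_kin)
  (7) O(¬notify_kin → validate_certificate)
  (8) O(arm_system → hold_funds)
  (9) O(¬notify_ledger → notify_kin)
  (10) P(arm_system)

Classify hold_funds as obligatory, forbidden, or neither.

Premise 8 is O(arm_system → hold_funds), but O(arm_system) is not derivable from the premises (the permission P(arm_system) asserts only ¬O(¬arm_system), not O(arm_system)), so it does not yield O(hold_funds).
No premise or chain of K-axiom applications forces O(hold_funds), and none forces O(¬hold_funds). So hold_funds is neither obligatory nor forbidden under these norms.

Neither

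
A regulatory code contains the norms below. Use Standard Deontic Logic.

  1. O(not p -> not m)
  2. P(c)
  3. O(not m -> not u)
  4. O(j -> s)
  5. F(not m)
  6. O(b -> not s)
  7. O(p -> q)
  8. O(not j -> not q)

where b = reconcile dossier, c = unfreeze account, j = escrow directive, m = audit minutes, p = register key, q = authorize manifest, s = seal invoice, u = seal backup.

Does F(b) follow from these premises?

Premise 5, F(not m), is equivalent to O(m).
Premise 1 is O(not p -> not m); contrapositively O(m -> p). Since O(m) holds, K gives O(p).
Applying K to premise 7 (O(p -> q)) and O(p) yields O(q).
Premise 8, O(not j -> not q), contraposes to O(q -> j); with O(q) we get O(j).
With premise 4, O(j -> s), the K-axiom yields O(s).
Premise 6 is O(b -> not s); contrapositively O(s -> not b). Since O(s) holds, K gives O(not b).
Premises 2, 3 do not contribute to this derivation.
So O(not b) holds, i.e. F(b). The claim follows.

Yes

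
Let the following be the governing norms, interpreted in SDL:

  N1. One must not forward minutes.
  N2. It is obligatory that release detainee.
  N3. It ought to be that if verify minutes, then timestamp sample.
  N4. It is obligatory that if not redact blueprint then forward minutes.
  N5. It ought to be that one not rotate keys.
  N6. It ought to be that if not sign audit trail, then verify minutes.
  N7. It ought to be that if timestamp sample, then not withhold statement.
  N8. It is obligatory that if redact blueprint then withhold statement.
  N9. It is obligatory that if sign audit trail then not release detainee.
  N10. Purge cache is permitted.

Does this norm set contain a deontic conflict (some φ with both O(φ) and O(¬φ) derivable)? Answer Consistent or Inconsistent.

From premise 2 we have O(release_detainee).
Premise 9 is O(sign_audit_trail → ¬release_detainee); contrapositively O(release_detainee → ¬sign_audit_trail). Since O(release_detainee) holds, K gives O(¬sign_audit_trail).
With premise 6, O(¬sign_audit_trail → verify_minutes), the K-axiom yields O(verify_minutes).
From O(verify_minutes) and premise 3, O(verify_minutes → timestamp_sample), we obtain O(timestamp_sample).
Applying K to premise 7 (O(timestamp_sample → ¬withhold_statement)) and O(timestamp_sample) yields O(¬withhold_statement).
Premise 8 is O(redact_blueprint → withhold_statement); contrapositively O(¬withhold_statement → ¬redact_blueprint). Since O(¬withhold_statement) holds, K gives O(¬redact_blueprint).
With premise 4, O(¬redact_blueprint → forward_minutes), the K-axiom yields O(forward_minutes).
But premise 1, F(forward_minutes), means O(¬forward_minutes).
We now have both O(forward_minutes) and O(¬forward_minutes) — forward_minutes is simultaneously obligatory and forbidden, violating the D-axiom.

Inconsistent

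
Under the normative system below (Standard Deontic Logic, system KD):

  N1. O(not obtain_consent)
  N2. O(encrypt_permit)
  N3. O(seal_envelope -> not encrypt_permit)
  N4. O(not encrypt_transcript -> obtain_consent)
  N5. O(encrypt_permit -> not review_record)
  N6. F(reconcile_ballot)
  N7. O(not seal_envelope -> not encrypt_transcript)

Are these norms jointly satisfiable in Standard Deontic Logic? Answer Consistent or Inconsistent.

Premise 1 states O(not obtain_consent) outright.
The contrapositive of premise 4 (O(not encrypt_transcript -> obtain_consent)) is O(not obtain_consent -> encrypt_transcript), and O(not obtain_consent) is already established, so O(encrypt_transcript).
Premise 7 is O(not seal_envelope -> not encrypt_transcript); contrapositively O(encrypt_transcript -> seal_envelope). Since O(encrypt_transcript) holds, K gives O(seal_envelope).
Applying K to premise 3 (O(seal_envelope -> not encrypt_permit)) and O(seal_envelope) yields O(not encrypt_permit).
However, premise 2 gives O(encrypt_permit).
We now have both O(not encrypt_permit) and O(encrypt_permit) — encrypt_permit is simultaneously obligatory and forbidden, violating the D-axiom.

Inconsistent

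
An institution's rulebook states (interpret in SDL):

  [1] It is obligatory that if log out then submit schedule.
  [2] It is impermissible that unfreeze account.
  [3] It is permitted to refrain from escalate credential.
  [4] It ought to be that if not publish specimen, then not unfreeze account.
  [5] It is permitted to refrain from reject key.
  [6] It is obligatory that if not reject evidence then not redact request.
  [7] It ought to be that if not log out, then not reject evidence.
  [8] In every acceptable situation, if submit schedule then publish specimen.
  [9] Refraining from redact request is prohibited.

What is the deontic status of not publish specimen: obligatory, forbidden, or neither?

Premise 9 is F(¬redact_request), i.e. O(redact_request).
Premise 6, O(¬reject_evidence → ¬redact_request), contraposes to O(redact_request → reject_evidence); with O(redact_request) we get O(reject_evidence).
Premise 7, O(¬log_out → ¬reject_evidence), contraposes to O(reject_evidence → log_out); with O(reject_evidence) we get O(log_out).
Applying K to premise 1 (O(log_out → submit_schedule)) and O(log_out) yields O(submit_schedule).
Applying K to premise 8 (O(submit_schedule → publish_specimen)) and O(submit_schedule) yields O(publish_specimen).
Premises 2, 3, 4, 5 do not contribute to this derivation.
Thus O(publish_specimen), which is F(¬publish_specimen): ¬publish_specimen is forbidden.

Forbidden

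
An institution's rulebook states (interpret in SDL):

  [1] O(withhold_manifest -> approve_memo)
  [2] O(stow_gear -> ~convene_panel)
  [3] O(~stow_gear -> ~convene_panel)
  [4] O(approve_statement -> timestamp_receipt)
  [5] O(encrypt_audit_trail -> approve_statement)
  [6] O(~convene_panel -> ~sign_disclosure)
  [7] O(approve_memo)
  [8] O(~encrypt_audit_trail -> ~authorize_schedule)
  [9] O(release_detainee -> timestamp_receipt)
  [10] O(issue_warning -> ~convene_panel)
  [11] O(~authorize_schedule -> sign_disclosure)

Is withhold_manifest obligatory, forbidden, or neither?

Premise 1 is O(withhold_manifest -> approve_memo); even if O(approve_memo) held, inferring O(withhold_manifest) would be affirming the consequent — invalid.
No premise or chain of K-axiom applications forces O(withhold_manifest), and none forces O(~withhold_manifest). So withhold_manifest is neither obligatory nor forbidden under these norms.

Neither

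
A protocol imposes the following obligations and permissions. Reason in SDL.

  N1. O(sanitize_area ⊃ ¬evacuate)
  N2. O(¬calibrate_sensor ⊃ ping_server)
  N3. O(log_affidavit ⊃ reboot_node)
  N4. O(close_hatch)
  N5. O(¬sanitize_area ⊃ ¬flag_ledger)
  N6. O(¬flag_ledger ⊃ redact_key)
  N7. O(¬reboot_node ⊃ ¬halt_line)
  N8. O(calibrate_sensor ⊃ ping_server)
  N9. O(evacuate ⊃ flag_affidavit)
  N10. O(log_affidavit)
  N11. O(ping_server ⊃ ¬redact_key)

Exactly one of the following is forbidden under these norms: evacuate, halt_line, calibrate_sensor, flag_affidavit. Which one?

evacuate

By case analysis on ¬calibrate_sensor: premise 2 gives O(¬calibrate_sensor ⊃ ping_server) and premise 8 gives O(calibrate_sensor ⊃ ping_server), so O(ping_server) either way.
From O(ping_server) and premise 11, O(ping_server ⊃ ¬redact_key), we obtain O(¬redact_key).
The contrapositive of premise 6 (O(¬flag_ledger ⊃ redact_key)) is O(¬redact_key ⊃ flag_ledger), and O(¬redact_key) is already established, so O(flag_ledger).
Premise 5, O(¬sanitize_area ⊃ ¬flag_ledger), contraposes to O(flag_ledger ⊃ sanitize_area); with O(flag_ledger) we get O(sanitize_area).
Premise 1 is O(sanitize_area ⊃ ¬evacuate); since O(sanitize_area), deontic closure gives O(¬evacuate).
So O(¬evacuate) holds, i.e. evacuate is forbidden. None of the other listed options is forbidden under the premises.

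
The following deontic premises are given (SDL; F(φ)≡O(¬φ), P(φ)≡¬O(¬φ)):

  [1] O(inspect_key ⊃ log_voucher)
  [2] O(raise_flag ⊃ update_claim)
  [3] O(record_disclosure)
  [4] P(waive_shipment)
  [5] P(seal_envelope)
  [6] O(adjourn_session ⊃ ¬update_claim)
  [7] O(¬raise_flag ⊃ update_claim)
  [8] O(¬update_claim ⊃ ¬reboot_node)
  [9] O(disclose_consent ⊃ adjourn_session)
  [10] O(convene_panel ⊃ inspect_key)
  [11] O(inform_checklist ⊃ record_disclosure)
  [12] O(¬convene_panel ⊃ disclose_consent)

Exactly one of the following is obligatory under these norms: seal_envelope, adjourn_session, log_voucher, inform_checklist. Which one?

Premises 7 and 2 cover both cases: O(¬raise_flag ⊃ update_claim) and O(raise_flag ⊃ update_claim). Since ¬raise_flag ∨ raise_flag is a tautology, O(update_claim) follows.
Premise 6 is O(adjourn_session ⊃ ¬update_claim); contrapositively O(update_claim ⊃ ¬adjourn_session). Since O(update_claim) holds, K gives O(¬adjourn_session).
Premise 9 is O(disclose_consent ⊃ adjourn_session); contrapositively O(¬adjourn_session ⊃ ¬disclose_consent). Since O(¬adjourn_session) holds, K gives O(¬disclose_consent).
The contrapositive of premise 12 (O(¬convene_panel ⊃ disclose_consent)) is O(¬disclose_consent ⊃ convene_panel), and O(¬disclose_consent) is already established, so O(convene_panel).
Applying K to premise 10 (O(convene_panel ⊃ inspect_key)) and O(convene_panel) yields O(inspect_key).
With premise 1, O(inspect_key ⊃ log_voucher), the K-axiom yields O(log_voucher).
So O(log_voucher) holds — log_voucher is obligatory. None of the other listed options is made obligatory by any chain of premises.

log_voucher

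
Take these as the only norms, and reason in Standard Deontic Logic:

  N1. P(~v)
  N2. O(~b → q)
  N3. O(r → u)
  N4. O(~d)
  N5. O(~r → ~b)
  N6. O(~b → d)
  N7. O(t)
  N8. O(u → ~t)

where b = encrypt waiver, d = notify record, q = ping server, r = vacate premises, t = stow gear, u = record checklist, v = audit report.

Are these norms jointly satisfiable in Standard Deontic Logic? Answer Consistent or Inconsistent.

Premise 4 states O(~d) outright.
The contrapositive of premise 6 (O(~b → d)) is O(~d → b), and O(~d) is already established, so O(b).
Premise 5, O(~r → ~b), contraposes to O(b → r); with O(b) we get O(r).
Premise 3 is O(r → u); since O(r), deontic closure gives O(u).
Applying K to premise 8 (O(u → ~t)) and O(u) yields O(~t).
But premise 7 directly asserts O(t).
We now have both O(~t) and O(t) — t is simultaneously obligatory and forbidden, violating the D-axiom.

Inconsistent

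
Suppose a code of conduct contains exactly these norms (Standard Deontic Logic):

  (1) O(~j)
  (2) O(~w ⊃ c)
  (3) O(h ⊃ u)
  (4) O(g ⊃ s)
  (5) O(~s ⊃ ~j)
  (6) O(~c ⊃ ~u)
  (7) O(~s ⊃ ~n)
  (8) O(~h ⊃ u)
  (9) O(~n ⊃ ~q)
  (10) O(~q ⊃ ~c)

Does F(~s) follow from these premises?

By case analysis on ~h: premise 8 gives O(~h ⊃ u) and premise 3 gives O(h ⊃ u), so O(u) either way.
Premise 6, O(~c ⊃ ~u), contraposes to O(u ⊃ c); with O(u) we get O(c).
Premise 10, O(~q ⊃ ~c), contraposes to O(c ⊃ q); with O(c) we get O(q).
Premise 9, O(~n ⊃ ~q), contraposes to O(q ⊃ n); with O(q) we get O(n).
The contrapositive of premise 7 (O(~s ⊃ ~n)) is O(n ⊃ s), and O(n) is already established, so O(s).
Premises 1, 2, 4, 5 do not contribute to this derivation.
So O(s) holds, i.e. F(~s). The claim follows.

Yes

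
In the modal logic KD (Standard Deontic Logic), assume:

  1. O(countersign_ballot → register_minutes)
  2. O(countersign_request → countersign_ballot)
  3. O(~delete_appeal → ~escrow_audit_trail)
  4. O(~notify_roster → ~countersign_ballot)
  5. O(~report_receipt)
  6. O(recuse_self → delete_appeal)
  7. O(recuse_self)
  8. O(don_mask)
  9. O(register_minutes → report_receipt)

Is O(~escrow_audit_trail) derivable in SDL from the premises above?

Premise 3 is O(~delete_appeal → ~escrow_audit_trail), but O(~delete_appeal) is not derivable from the premises, so it does not yield O(~escrow_audit_trail).
No other premise forces O(~escrow_audit_trail). An ideal world satisfying every premise can still have ~escrow_audit_trail false, so O(~escrow_audit_trail) is not derivable.

No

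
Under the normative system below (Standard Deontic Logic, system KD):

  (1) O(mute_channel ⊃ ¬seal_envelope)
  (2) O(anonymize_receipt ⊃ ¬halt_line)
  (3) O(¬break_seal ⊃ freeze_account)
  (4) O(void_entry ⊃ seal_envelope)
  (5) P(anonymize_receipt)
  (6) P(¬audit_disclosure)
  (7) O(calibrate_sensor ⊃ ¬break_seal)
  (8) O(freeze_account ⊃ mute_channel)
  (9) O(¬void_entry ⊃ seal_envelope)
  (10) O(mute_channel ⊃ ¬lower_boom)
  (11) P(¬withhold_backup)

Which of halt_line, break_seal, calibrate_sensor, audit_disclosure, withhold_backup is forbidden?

calibrate_sensor

Premises 4 and 9 cover both cases: O(void_entry ⊃ seal_envelope) and O(¬void_entry ⊃ seal_envelope). Since void_entry ∨ ¬void_entry is a tautology, O(seal_envelope) follows.
The contrapositive of premise 1 (O(mute_channel ⊃ ¬seal_envelope)) is O(seal_envelope ⊃ ¬mute_channel), and O(seal_envelope) is already established, so O(¬mute_channel).
Premise 8, O(freeze_account ⊃ mute_channel), contraposes to O(¬mute_channel ⊃ ¬freeze_account); with O(¬mute_channel) we get O(¬freeze_account).
Premise 3 is O(¬break_seal ⊃ freeze_account); contrapositively O(¬freeze_account ⊃ break_seal). Since O(¬freeze_account) holds, K gives O(break_seal).
The contrapositive of premise 7 (O(calibrate_sensor ⊃ ¬break_seal)) is O(break_seal ⊃ ¬calibrate_sensor), and O(break_seal) is already established, so O(¬calibrate_sensor).
So O(¬calibrate_sensor) holds, i.e. calibrate_sensor is forbidden. None of the other listed options is forbidden under the premises.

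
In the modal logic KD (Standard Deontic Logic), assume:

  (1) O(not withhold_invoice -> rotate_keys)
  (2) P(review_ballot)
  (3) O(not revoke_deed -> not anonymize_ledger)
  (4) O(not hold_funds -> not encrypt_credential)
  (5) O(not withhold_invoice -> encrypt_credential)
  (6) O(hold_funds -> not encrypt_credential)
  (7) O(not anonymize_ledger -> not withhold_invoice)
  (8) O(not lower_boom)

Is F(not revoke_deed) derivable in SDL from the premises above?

Premises 4 and 6 cover both cases: O(not hold_funds -> not encrypt_credential) and O(hold_funds -> not encrypt_credential). Since not hold_funds ∨ hold_funds is a tautology, O(not encrypt_credential) follows.
Premise 5 is O(not withhold_invoice -> encrypt_credential); contrapositively O(not encrypt_credential -> withhold_invoice). Since O(not encrypt_credential) holds, K gives O(withhold_invoice).
Premise 7 is O(not anonymize_ledger -> not withhold_invoice); contrapositively O(withhold_invoice -> anonymize_ledger). Since O(withhold_invoice) holds, K gives O(anonymize_ledger).
Premise 3 is O(not revoke_deed -> not anonymize_ledger); contrapositively O(anonymize_ledger -> revoke_deed). Since O(anonymize_ledger) holds, K gives O(revoke_deed).
Premises 1, 2, 8 do not contribute to this derivation.
So O(revoke_deed) holds, i.e. F(not revoke_deed). The claim follows.

Yes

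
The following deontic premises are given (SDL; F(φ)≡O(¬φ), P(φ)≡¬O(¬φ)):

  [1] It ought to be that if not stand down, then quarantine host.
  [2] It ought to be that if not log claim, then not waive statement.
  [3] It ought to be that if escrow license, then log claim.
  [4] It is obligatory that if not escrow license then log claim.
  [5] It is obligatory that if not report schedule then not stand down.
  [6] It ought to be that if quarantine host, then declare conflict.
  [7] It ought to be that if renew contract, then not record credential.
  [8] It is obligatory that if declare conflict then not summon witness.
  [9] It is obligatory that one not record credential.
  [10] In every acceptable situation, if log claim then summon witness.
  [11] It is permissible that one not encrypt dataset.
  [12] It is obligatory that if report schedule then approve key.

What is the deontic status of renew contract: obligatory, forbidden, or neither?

Premise 7 is O(renew_contract → ¬record_credential); even if O(¬record_credential) held, inferring O(renew_contract) would be affirming the consequent — invalid.
No premise or chain of K-axiom applications forces O(renew_contract), and none forces O(¬renew_contract). So renew_contract is neither obligatory nor forbidden under these norms.

Neither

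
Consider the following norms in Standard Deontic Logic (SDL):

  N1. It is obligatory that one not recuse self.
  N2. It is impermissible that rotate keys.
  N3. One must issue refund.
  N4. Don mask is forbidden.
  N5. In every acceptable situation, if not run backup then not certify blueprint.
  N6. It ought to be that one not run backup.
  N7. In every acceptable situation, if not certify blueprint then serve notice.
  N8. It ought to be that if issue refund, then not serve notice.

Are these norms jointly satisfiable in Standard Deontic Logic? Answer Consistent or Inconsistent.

Premise 3 states O(issue_refund) outright.
Premise 8 is O(issue_refund → ¬serve_notice); since O(issue_refund), deontic closure gives O(¬serve_notice).
Premise 7 is O(¬certify_blueprint → serve_notice); contrapositively O(¬serve_notice → certify_blueprint). Since O(¬serve_notice) holds, K gives O(certify_blueprint).
Premise 5 is O(¬run_backup → ¬certify_blueprint); contrapositively O(certify_blueprint → run_backup). Since O(certify_blueprint) holds, K gives O(run_backup).
However, premise 6 gives O(¬run_backup).
We now have both O(run_backup) and O(¬run_backup) — run_backup is simultaneously obligatory and forbidden, violating the D-axiom.

Inconsistent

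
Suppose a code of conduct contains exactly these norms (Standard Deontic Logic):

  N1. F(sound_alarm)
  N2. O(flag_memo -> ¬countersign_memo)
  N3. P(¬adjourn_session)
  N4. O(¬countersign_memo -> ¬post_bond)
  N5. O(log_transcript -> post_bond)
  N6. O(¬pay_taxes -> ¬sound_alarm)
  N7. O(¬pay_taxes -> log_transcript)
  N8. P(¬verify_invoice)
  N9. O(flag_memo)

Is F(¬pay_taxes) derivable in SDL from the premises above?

Yes

From premise 9 we have O(flag_memo).
From O(flag_memo) and premise 2, O(flag_memo -> ¬countersign_memo), we obtain O(¬countersign_memo).
Applying K to premise 4 (O(¬countersign_memo -> ¬post_bond)) and O(¬countersign_memo) yields O(¬post_bond).
Premise 5, O(log_transcript -> post_bond), contraposes to O(¬post_bond -> ¬log_transcript); with O(¬post_bond) we get O(¬log_transcript).
The contrapositive of premise 7 (O(¬pay_taxes -> log_transcript)) is O(¬log_transcript -> pay_taxes), and O(¬log_transcript) is already established, so O(pay_taxes).
Premises 1, 3, 6, 8 do not contribute to this derivation.
So O(pay_taxes) holds, i.e. F(¬pay_taxes). The claim follows.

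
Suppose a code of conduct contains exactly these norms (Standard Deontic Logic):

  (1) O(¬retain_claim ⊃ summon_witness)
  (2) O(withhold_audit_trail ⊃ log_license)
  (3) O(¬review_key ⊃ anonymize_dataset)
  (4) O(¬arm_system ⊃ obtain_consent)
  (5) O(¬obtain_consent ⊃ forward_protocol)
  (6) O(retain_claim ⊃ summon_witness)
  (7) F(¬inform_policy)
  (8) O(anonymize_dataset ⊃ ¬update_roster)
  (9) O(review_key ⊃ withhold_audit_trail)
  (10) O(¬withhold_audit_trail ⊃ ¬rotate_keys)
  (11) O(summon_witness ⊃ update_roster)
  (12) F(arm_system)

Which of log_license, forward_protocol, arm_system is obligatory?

By case analysis on retain_claim: premise 6 gives O(retain_claim ⊃ summon_witness) and premise 1 gives O(¬retain_claim ⊃ summon_witness), so O(summon_witness) either way.
Applying K to premise 11 (O(summon_witness ⊃ update_roster)) and O(summon_witness) yields O(update_roster).
Premise 8, O(anonymize_dataset ⊃ ¬update_roster), contraposes to O(update_roster ⊃ ¬anonymize_dataset); with O(update_roster) we get O(¬anonymize_dataset).
Premise 3, O(¬review_key ⊃ anonymize_dataset), contraposes to O(¬anonymize_dataset ⊃ review_key); with O(¬anonymize_dataset) we get O(review_key).
Applying K to premise 9 (O(review_key ⊃ withhold_audit_trail)) and O(review_key) yields O(withhold_audit_trail).
Premise 2 is O(withhold_audit_trail ⊃ log_license); since O(withhold_audit_trail), deontic closure gives O(log_license).
So O(log_license) holds — log_license is obligatory. None of the other listed options is made obligatory by any chain of premises.

log_license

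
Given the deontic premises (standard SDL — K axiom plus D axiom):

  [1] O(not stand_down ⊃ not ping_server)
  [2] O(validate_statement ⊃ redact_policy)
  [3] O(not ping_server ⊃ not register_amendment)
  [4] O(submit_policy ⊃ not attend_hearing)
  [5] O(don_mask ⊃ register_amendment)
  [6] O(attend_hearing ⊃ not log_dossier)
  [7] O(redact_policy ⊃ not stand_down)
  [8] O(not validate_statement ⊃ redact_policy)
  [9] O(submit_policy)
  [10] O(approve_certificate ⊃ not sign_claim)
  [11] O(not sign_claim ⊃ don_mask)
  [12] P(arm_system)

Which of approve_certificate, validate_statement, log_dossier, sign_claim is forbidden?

approve_certificate

By case analysis on validate_statement: premise 2 gives O(validate_statement ⊃ redact_policy) and premise 8 gives O(not validate_statement ⊃ redact_policy), so O(redact_policy) either way.
With premise 7, O(redact_policy ⊃ not stand_down), the K-axiom yields O(not stand_down).
With premise 1, O(not stand_down ⊃ not ping_server), the K-axiom yields O(not ping_server).
With premise 3, O(not ping_server ⊃ not register_amendment), the K-axiom yields O(not register_amendment).
Premise 5 is O(don_mask ⊃ register_amendment); contrapositively O(not register_amendment ⊃ not don_mask). Since O(not register_amendment) holds, K gives O(not don_mask).
The contrapositive of premise 11 (O(not sign_claim ⊃ don_mask)) is O(not don_mask ⊃ sign_claim), and O(not don_mask) is already established, so O(sign_claim).
Premise 10 is O(approve_certificate ⊃ not sign_claim); contrapositively O(sign_claim ⊃ not approve_certificate). Since O(sign_claim) holds, K gives O(not approve_certificate).
So O(not approve_certificate) holds, i.e. approve_certificate is forbidden. None of the other listed options is forbidden under the premises.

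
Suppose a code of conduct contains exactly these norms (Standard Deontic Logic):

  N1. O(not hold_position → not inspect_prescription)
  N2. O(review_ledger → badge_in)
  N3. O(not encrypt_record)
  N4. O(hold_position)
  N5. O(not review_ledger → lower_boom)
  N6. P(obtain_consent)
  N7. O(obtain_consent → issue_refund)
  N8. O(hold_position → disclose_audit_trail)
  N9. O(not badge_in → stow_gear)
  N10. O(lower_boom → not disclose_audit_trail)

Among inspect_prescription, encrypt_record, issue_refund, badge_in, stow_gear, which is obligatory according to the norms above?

badge_in

From premise 4 we have O(hold_position).
With premise 8, O(hold_position → disclose_audit_trail), the K-axiom yields O(disclose_audit_trail).
The contrapositive of premise 10 (O(lower_boom → not disclose_audit_trail)) is O(disclose_audit_trail → not lower_boom), and O(disclose_audit_trail) is already established, so O(not lower_boom).
The contrapositive of premise 5 (O(not review_ledger → lower_boom)) is O(not lower_boom → review_ledger), and O(not lower_boom) is already established, so O(review_ledger).
Premise 2 is O(review_ledger → badge_in); since O(review_ledger), deontic closure gives O(badge_in).
So O(badge_in) holds — badge_in is obligatory. None of the other listed options is made obligatory by any chain of premises.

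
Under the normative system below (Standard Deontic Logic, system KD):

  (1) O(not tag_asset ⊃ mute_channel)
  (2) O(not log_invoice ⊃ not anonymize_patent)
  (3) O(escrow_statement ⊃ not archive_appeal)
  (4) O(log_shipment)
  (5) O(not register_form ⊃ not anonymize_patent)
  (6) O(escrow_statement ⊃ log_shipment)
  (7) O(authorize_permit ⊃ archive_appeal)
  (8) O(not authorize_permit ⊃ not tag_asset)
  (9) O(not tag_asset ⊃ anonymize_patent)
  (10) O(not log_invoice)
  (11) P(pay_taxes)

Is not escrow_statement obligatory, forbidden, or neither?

Premise 10 gives O(not log_invoice).
With premise 2, O(not log_invoice ⊃ not anonymize_patent), the K-axiom yields O(not anonymize_patent).
Premise 9, O(not tag_asset ⊃ anonymize_patent), contraposes to O(not anonymize_patent ⊃ tag_asset); with O(not anonymize_patent) we get O(tag_asset).
Premise 8, O(not authorize_permit ⊃ not tag_asset), contraposes to O(tag_asset ⊃ authorize_permit); with O(tag_asset) we get O(authorize_permit).
From O(authorize_permit) and premise 7, O(authorize_permit ⊃ archive_appeal), we obtain O(archive_appeal).
The contrapositive of premise 3 (O(escrow_statement ⊃ not archive_appeal)) is O(archive_appeal ⊃ not escrow_statement), and O(archive_appeal) is already established, so O(not escrow_statement).
Premises 1, 4, 5, 6, 11 do not contribute to this derivation.
Hence not escrow_statement is obligatory.

Obligatory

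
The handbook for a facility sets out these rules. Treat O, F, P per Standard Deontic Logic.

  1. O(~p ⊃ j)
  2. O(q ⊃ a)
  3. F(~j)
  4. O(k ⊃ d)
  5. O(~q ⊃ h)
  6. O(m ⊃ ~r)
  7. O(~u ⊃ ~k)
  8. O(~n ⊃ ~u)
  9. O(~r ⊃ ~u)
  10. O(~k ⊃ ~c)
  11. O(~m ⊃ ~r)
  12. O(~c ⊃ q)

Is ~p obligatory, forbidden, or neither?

Premise 1 is O(~p ⊃ j); even if O(j) held, inferring O(~p) would be affirming the consequent — invalid.
No premise or chain of K-axiom applications forces O(~p), and none forces O(p). So ~p is neither obligatory nor forbidden under these norms.

Neither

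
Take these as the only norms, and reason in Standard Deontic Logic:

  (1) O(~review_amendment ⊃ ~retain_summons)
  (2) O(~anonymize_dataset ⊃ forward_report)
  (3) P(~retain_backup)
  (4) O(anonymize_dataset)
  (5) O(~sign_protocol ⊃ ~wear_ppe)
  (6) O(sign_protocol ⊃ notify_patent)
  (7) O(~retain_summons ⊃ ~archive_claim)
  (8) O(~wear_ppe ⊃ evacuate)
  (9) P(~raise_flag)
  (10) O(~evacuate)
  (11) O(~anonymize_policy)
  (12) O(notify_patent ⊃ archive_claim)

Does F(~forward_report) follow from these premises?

No

Premise 2 is O(~anonymize_dataset ⊃ forward_report), but O(~anonymize_dataset) is not derivable from the premises, so it does not yield O(forward_report).
No other premise forces O(forward_report). An ideal world satisfying every premise can still have ~forward_report true, so F(~forward_report) is not derivable.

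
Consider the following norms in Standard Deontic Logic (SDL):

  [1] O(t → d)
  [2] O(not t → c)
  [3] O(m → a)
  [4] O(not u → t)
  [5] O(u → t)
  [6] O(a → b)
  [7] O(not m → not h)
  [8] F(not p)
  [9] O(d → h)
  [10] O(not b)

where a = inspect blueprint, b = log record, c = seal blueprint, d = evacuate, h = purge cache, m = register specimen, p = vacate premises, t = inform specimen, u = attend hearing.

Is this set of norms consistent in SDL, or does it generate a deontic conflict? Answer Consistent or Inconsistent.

By case analysis on not u: premise 4 gives O(not u → t) and premise 5 gives O(u → t), so O(t) either way.
From O(t) and premise 1, O(t → d), we obtain O(d).
Applying K to premise 9 (O(d → h)) and O(d) yields O(h).
Premise 7 is O(not m → not h); contrapositively O(h → m). Since O(h) holds, K gives O(m).
Premise 3 is O(m → a); since O(m), deontic closure gives O(a).
Applying K to premise 6 (O(a → b)) and O(a) yields O(b).
But premise 10 directly asserts O(not b).
We now have both O(b) and O(not b) — b is simultaneously obligatory and forbidden, violating the D-axiom.

Inconsistent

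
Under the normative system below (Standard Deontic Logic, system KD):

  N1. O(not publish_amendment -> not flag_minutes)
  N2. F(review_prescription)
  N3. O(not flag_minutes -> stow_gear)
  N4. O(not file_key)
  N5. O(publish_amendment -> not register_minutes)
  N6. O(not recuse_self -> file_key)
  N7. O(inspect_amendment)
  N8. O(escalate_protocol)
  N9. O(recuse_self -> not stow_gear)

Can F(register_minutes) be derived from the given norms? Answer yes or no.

From premise 4 we have O(not file_key).
The contrapositive of premise 6 (O(not recuse_self -> file_key)) is O(not file_key -> recuse_self), and O(not file_key) is already established, so O(recuse_self).
From O(recuse_self) and premise 9, O(recuse_self -> not stow_gear), we obtain O(not stow_gear).
Premise 3 is O(not flag_minutes -> stow_gear); contrapositively O(not stow_gear -> flag_minutes). Since O(not stow_gear) holds, K gives O(flag_minutes).
Premise 1 is O(not publish_amendment -> not flag_minutes); contrapositively O(flag_minutes -> publish_amendment). Since O(flag_minutes) holds, K gives O(publish_amendment).
From O(publish_amendment) and premise 5, O(publish_amendment -> not register_minutes), we obtain O(not register_minutes).
Premises 2, 7, 8 do not contribute to this derivation.
So O(not register_minutes) holds, i.e. F(register_minutes). The claim follows.

Yes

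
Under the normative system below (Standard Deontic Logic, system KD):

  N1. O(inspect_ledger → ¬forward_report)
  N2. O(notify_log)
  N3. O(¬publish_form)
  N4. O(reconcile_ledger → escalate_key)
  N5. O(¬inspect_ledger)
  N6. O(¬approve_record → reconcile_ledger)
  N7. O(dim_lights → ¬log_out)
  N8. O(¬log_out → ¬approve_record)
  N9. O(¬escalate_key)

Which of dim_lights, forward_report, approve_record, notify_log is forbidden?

From premise 9 we have O(¬escalate_key).
Premise 4 is O(reconcile_ledger → escalate_key); contrapositively O(¬escalate_key → ¬reconcile_ledger). Since O(¬escalate_key) holds, K gives O(¬reconcile_ledger).
Premise 6 is O(¬approve_record → reconcile_ledger); contrapositively O(¬reconcile_ledger → approve_record). Since O(¬reconcile_ledger) holds, K gives O(approve_record).
Premise 8, O(¬log_out → ¬approve_record), contraposes to O(approve_record → log_out); with O(approve_record) we get O(log_out).
Premise 7 is O(dim_lights → ¬log_out); contrapositively O(log_out → ¬dim_lights). Since O(log_out) holds, K gives O(¬dim_lights).
So O(¬dim_lights) holds, i.e. dim_lights is forbidden. None of the other listed options is forbidden under the premises.

dim_lights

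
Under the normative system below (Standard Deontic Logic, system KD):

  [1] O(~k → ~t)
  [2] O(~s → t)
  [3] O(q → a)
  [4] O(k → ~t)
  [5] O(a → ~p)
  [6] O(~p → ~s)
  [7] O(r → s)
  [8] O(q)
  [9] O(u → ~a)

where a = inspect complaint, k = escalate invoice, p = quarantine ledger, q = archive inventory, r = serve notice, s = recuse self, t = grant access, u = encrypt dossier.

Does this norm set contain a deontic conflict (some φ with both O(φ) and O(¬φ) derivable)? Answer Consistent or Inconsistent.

By case analysis on k: premise 4 gives O(k → ~t) and premise 1 gives O(~k → ~t), so O(~t) either way.
Premise 2, O(~s → t), contraposes to O(~t → s); with O(~t) we get O(s).
Premise 6 is O(~p → ~s); contrapositively O(s → p). Since O(s) holds, K gives O(p).
Premise 5, O(a → ~p), contraposes to O(p → ~a); with O(p) we get O(~a).
Premise 3, O(q → a), contraposes to O(~a → ~q); with O(~a) we get O(~q).
However, premise 8 gives O(q).
We now have both O(~q) and O(q) — q is simultaneously obligatory and forbidden, violating the D-axiom.

Inconsistent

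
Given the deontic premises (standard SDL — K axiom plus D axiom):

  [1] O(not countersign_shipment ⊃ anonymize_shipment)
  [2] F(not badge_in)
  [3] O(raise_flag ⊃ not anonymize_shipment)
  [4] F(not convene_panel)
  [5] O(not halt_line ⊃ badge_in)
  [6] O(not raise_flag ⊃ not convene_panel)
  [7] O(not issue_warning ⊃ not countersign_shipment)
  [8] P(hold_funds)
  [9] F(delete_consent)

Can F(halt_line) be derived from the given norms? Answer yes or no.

Premise 5 is O(not halt_line ⊃ badge_in); even if O(badge_in) held, inferring O(not halt_line) would be affirming the consequent — invalid.
No other premise forces O(not halt_line). An ideal world satisfying every premise can still have halt_line true, so F(halt_line) is not derivable.

No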